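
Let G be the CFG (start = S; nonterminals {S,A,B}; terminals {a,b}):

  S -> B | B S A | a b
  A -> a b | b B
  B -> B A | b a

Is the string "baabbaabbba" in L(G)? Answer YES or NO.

CNF form of G:
  S -> B A | B X2 | T0 T1 | T1 T0
  A -> T0 T1 | T1 B
  B -> B A | T1 T0
  T0 -> a
  T1 -> b
  X2 -> S A

CYK table (by increasing span):
  T[0,0] 'b' = {T1}  orig:{}
  T[1,1] 'a' = {T0}  orig:{}
  T[2,2] 'a' = {T0}  orig:{}
  T[3,3] 'b' = {T1}  orig:{}
  T[4,4] 'b' = {T1}  orig:{}
  T[5,5] 'a' = {T0}  orig:{}
  T[6,6] 'a' = {T0}  orig:{}
  T[7,7] 'b' = {T1}  orig:{}
  T[8,8] 'b' = {T1}  orig:{}
  T[9,9] 'b' = {T1}  orig:{}
  T[10,10] 'a' = {T0}  orig:{}
  T[0,1] 'ba' = {B,S}
  T[1,2] 'aa' = ∅
  T[2,3] 'ab' = {A,S}
  T[3,4] 'bb' = ∅
  T[4,5] 'ba' = {B,S}
  T[5,6] 'aa' = ∅
  T[6,7] 'ab' = {A,S}
  T[7,8] 'bb' = ∅
  T[8,9] 'bb' = ∅
  T[9,10] 'ba' = {B,S}
  T[0,2] 'baa' = ∅
  T[1,3] 'aab' = ∅
  T[2,4] 'abb' = ∅
  T[3,5] 'bba' = {A}
  T[4,6] 'baa' = ∅
  T[5,7] 'aab' = ∅
  T[6,8] 'abb' = ∅
  T[7,9] 'bbb' = ∅
  T[8,10] 'bba' = {A}
  T[0,3] 'baab' = {B,S,X2}  orig:{B,S}
  T[1,4] 'aabb' = ∅
  T[2,5] 'abba' = ∅
  T[3,6] 'bbaa' = ∅
  T[4,7] 'baab' = {B,S,X2}  orig:{B,S}
  T[5,8] 'aabb' = ∅
  T[6,9] 'abbb' = ∅
  T[7,10] 'bbba' = ∅
  T[0,4] 'baabb' = ∅
  T[1,5] 'aabba' = ∅
  T[2,6] 'abbaa' = ∅
  T[3,7] 'bbaab' = {A}
  T[4,8] 'baabb' = ∅
  T[5,9] 'aabbb' = ∅
  T[6,10] 'abbba' = {X2}  orig:{}
  T[0,5] 'baabba' = ∅
  T[1,6] 'aabbaa' = ∅
  T[2,7] 'abbaab' = ∅
  T[3,8] 'bbaabb' = ∅
  T[4,9] 'baabbb' = ∅
  T[5,10] 'aabbba' = ∅
  T[0,6] 'baabbaa' = ∅
  T[1,7] 'aabbaab' = ∅
  T[2,8] 'abbaabb' = ∅
  T[3,9] 'bbaabbb' = ∅
  T[4,10] 'baabbba' = {B,S,X2}  orig:{B,S}
  T[0,7] 'baabbaab' = {S}
  T[1,8] 'aabbaabb' = ∅
  T[2,9] 'abbaabbb' = ∅
  T[3,10] 'bbaabbba' = {A}
  T[0,8] 'baabbaabb' = ∅
  T[1,9] 'aabbaabbb' = ∅
  T[2,10] 'abbaabbba' = ∅
  T[0,9] 'baabbaabbb' = ∅
  T[1,10] 'aabbaabbba' = ∅
  T[0,10] 'baabbaabbba' = {S,X2}  orig:{S}

S ∈ T[0,10] ⇒ YES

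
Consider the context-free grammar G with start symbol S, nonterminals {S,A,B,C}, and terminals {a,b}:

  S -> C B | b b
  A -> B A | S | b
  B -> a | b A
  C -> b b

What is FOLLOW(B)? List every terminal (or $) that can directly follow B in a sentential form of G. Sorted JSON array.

FIRST sets, iterate to fixpoint:
[1]
  A via A→b: +{b}
  B via B→a: +{a}
  B via B→b A: +{b}
  C via C→b b: +{b}
  S via S→C B: +{b}
  FIRST(S)={b}  FIRST(A)={b}  FIRST(B)={a,b}  FIRST(C)={b}
[2]
  A via A→B A: +{a}
  FIRST(S)={b}  FIRST(A)={a,b}  FIRST(B)={a,b}  FIRST(C)={b}
[3] (no change)
  FIRST(S)={b}  FIRST(A)={a,b}  FIRST(B)={a,b}  FIRST(C)={b}

FOLLOW iteration:
initialize: $ ∈ FOLLOW(S)
iter 1:
  A→B A: FOLLOW(B) ⊇ FIRST(A) = {a,b}; new: +{a,b}
  B→b A: FOLLOW(A) ⊇ FOLLOW(B) ⊇ {a,b}; new: +{a,b}
  S→C B: FOLLOW(C) ⊇ FIRST(B) = {a,b}; new: +{a,b}
  S→C B: FOLLOW(B) ⊇ FOLLOW(S) ⊇ {$}; new: +{$}
  S: {$}  A: {a,b}  B: {$,a,b}  C: {a,b}
iter 2:
  A→S: FOLLOW(S) ⊇ FOLLOW(A) ⊇ {a,b}; new: +{a,b}
  B→b A: FOLLOW(A) ⊇ FOLLOW(B) ⊇ {$,a,b}; new: +{$}
  S: {$,a,b}  A: {$,a,b}  B: {$,a,b}  C: {a,b}
iter 3: — fixpoint
  S: {$,a,b}  A: {$,a,b}  B: {$,a,b}  C: {a,b}

FOLLOW(B) = ["$", "a", "b"]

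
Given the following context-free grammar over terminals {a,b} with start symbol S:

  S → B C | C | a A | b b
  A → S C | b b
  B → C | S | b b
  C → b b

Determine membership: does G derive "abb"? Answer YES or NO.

Convert to CNF:
  S -> B C | T0 T0 | T1 A
  A -> S C | T0 T0
  B -> B C | T0 T0 | T1 A
  C -> T0 T0
  T0 -> b
  T1 -> a

CYK table (by increasing span):
  [0..0]={T1}  "a"  orig:{}
  [1..1]={T0}  "b"  orig:{}
  [2..2]={T0}  "b"  orig:{}
  [0..1]=∅  "ab"
  [1..2]={A,B,C,S}  "bb"
  [0..2]={B,S}  "abb"

S ∈ T[0,2] ⇒ YES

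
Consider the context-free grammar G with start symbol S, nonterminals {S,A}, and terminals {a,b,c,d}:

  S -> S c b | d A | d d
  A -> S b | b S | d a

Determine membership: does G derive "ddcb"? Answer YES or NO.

Convert to CNF:
  S -> S X4 | T1 A | T1 T1
  A -> S T0 | T0 S | T1 T2
  T0 -> b
  T1 -> d
  T2 -> a
  T3 -> c
  X4 -> T3 T0

CYK table (by increasing span):
  cell(0,0) d: {T1}  orig:{}
  cell(1,1) d: {T1}  orig:{}
  cell(2,2) c: {T3}  orig:{}
  cell(3,3) b: {T0}  orig:{}
  cell(0,1) dd: {S}
  cell(1,2) dc: ∅
  cell(2,3) cb: {X4}  orig:{}
  cell(0,2) ddc: ∅
  cell(1,3) dcb: ∅
  cell(0,3) ddcb: {S}

S ∈ T[0,3] ⇒ YES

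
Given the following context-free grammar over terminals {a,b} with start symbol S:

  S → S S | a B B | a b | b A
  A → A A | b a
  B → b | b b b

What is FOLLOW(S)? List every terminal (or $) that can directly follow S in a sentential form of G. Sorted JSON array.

Compute FIRST by fixpoint:
[1]
  A via A→b a: +{b}
  B via B→b: +{b}
  S via S→a B B: +{a}
  S via S→b A: +{b}
  FIRST[S]={a,b}  FIRST[A]={b}  FIRST[B]={b}
[2] done
  FIRST[S]={a,b}  FIRST[A]={b}  FIRST[B]={b}

FOLLOW iteration:
seed FOLLOW(S) with $
[1]
  A→A A: FOLLOW(A) ⊇ FIRST(A) = {b}; new: +{b}
  S→S S: FOLLOW(S) ⊇ FIRST(S) = {a,b}; new: +{a,b}
  S→a B B: FOLLOW(B) ⊇ FIRST(B) = {b}; new: +{b}
  S→a B B: FOLLOW(B) ⊇ FOLLOW(S) ⊇ {$,a,b}; new: +{$,a}
  S→b A: FOLLOW(A) ⊇ FOLLOW(S) ⊇ {$,a,b}; new: +{$,a}
  FOLLOW[S]={$,a,b}  FOLLOW[A]={$,a,b}  FOLLOW[B]={$,a,b}
[2] — fixpoint
  FOLLOW[S]={$,a,b}  FOLLOW[A]={$,a,b}  FOLLOW[B]={$,a,b}

FOLLOW(S) = ["$", "a", "b"]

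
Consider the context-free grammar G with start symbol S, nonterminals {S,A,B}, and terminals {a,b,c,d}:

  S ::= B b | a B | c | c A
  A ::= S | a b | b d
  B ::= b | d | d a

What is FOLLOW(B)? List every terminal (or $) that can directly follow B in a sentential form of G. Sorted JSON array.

FIRST sets, iterate to fixpoint:
round 1:
  A via A→a b: +{a}
  A via A→b d: +{b}
  B via B→b: +{b}
  B via B→d: +{d}
  S via S→B b: +{b,d}
  S via S→a B: +{a}
  S via S→c: +{c}
  FIRST[S]={a,b,c,d}  FIRST[A]={a,b}  FIRST[B]={b,d}
round 2:
  A via A→S: +{c,d}
  FIRST[S]={a,b,c,d}  FIRST[A]={a,b,c,d}  FIRST[B]={b,d}
round 3: done
  FIRST[S]={a,b,c,d}  FIRST[A]={a,b,c,d}  FIRST[B]={b,d}

FOLLOW sets:
seed FOLLOW(S) with $
[1]
  S→B b: FOLLOW(B) ⊇ FIRST(b) = {b}; new: +{b}
  S→a B: FOLLOW(B) ⊇ FOLLOW(S) ⊇ {$}; new: +{$}
  S→c A: FOLLOW(A) ⊇ FOLLOW(S) ⊇ {$}; new: +{$}
  S: {$}  A: {$}  B: {$,b}
[2] (no change)
  S: {$}  A: {$}  B: {$,b}

FOLLOW(B) = ["$", "b"]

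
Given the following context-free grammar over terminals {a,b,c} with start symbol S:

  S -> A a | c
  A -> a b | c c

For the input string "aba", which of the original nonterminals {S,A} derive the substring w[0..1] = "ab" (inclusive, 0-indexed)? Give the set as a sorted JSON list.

CNF form of G:
  S -> A T0 | c
  A -> T0 T1 | T2 T2
  T0 -> a
  T1 -> b
  T2 -> c

Fill CYK table bottom-up — only the sub-triangle for w[0..1]:
  cell(0,0) a: {T0}  orig:{}
  cell(1,1) b: {T1}  orig:{}
  cell(0,1) ab: {A}

Original NTs in T[0,1] deriving "ab": ["A"]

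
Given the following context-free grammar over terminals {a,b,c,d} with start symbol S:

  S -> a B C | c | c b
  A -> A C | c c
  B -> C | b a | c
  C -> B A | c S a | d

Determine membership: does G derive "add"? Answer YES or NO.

CNF form of G:
  S -> T0 T1 | T2 X5 | c
  A -> A C | T0 T0
  B -> B A | T0 X3 | T1 T2 | c | d
  C -> B A | T0 X4 | d
  T0 -> c
  T1 -> b
  T2 -> a
  X3 -> S T2
  X4 -> S T2
  X5 -> B C

Fill CYK table bottom-up:
  cell(0,0) a: {T2}  orig:{}
  cell(1,1) d: {B,C}
  cell(2,2) d: {B,C}
  cell(0,1) ad: ∅
  cell(1,2) dd: {X5}  orig:{}
  cell(0,2) add: {S}

S ∈ T[0,2] ⇒ YES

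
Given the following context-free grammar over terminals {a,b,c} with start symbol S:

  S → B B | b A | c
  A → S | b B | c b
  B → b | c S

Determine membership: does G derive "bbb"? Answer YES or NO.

Convert to CNF:
  S -> B B | T0 A | c
  A -> B B | T0 A | T0 B | T1 T0 | c
  B -> T1 S | b
  T0 -> b
  T1 -> c

CYK fill:
  cell(0,0) b: {B,T0}  orig:{B}
  cell(1,1) b: {B,T0}  orig:{B}
  cell(2,2) b: {B,T0}  orig:{B}
  cell(0,1) bb: {A,S}
  cell(1,2) bb: {A,S}
  cell(0,2) bbb: {A,S}

S ∈ T[0,2] ⇒ YES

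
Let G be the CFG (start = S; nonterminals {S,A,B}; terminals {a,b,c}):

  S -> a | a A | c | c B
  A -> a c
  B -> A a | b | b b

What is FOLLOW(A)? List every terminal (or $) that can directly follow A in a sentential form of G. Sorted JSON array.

FIRST sets, iterate to fixpoint:
[1]
  A via A→a c: +{a}
  B via B→A a: +{a}
  B via B→b: +{b}
  S via S→a: +{a}
  S via S→c: +{c}
  FIRST[S]={a,c}  FIRST[A]={a}  FIRST[B]={a,b}
[2] done
  FIRST[S]={a,c}  FIRST[A]={a}  FIRST[B]={a,b}

FOLLOW sets:
seed FOLLOW(S) with $
iter 1:
  B→A a: FOLLOW(A) ⊇ FIRST(a) = {a}; new: +{a}
  S→a A: FOLLOW(A) ⊇ FOLLOW(S) ⊇ {$}; new: +{$}
  S→c B: FOLLOW(B) ⊇ FOLLOW(S) ⊇ {$}; new: +{$}
  FOLLOW(S)={$}  FOLLOW(A)={$,a}  FOLLOW(B)={$}
iter 2: (stable)
  FOLLOW(S)={$}  FOLLOW(A)={$,a}  FOLLOW(B)={$}

FOLLOW(A) = ["$", "a"]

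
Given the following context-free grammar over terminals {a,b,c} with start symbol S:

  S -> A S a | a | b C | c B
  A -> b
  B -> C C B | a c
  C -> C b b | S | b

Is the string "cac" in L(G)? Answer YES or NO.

Convert to CNF:
  S -> A X6 | T1 B | T2 C | a
  A -> b
  B -> C X3 | T0 T1
  C -> A X4 | C X5 | T1 B | T2 C | a | b
  T0 -> a
  T1 -> c
  T2 -> b
  X3 -> C B
  X4 -> S T0
  X5 -> T2 T2
  X6 -> S T0

CYK table (by increasing span):
  cell(0,0) c: {T1}  orig:{}
  cell(1,1) a: {C,S,T0}  orig:{C,S}
  cell(2,2) c: {T1}  orig:{}
  cell(0,1) ca: ∅
  cell(1,2) ac: {B}
  cell(0,2) cac: {C,S}

S ∈ T[0,2] ⇒ YES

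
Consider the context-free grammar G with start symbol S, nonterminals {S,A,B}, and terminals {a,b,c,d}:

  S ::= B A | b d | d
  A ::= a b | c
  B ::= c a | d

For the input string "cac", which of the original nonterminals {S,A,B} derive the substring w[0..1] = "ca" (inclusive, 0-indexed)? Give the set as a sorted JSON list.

CNF form of G:
  S -> B A | T1 T3 | d
  A -> T0 T1 | c
  B -> T2 T0 | d
  T0 -> a
  T1 -> b
  T2 -> c
  T3 -> d

Fill CYK table bottom-up, restricted to cells inside w[0..1]:
  T[0,0] 'c' = {A,T2}  orig:{A}
  T[1,1] 'a' = {T0}  orig:{}
  T[0,1] 'ca' = {B}

Original NTs in T[0,1] deriving "ca": ["B"]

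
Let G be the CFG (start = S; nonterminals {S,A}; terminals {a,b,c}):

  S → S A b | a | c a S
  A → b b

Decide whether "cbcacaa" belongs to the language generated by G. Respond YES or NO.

Convert to CNF:
  S -> S X3 | T1 X4 | a
  A -> T0 T0
  T0 -> b
  T1 -> c
  T2 -> a
  X3 -> A T0
  X4 -> T2 S

CYK table (by increasing span):
  cell(0,0) c: {T1}  orig:{}
  cell(1,1) b: {T0}  orig:{}
  cell(2,2) c: {T1}  orig:{}
  cell(3,3) a: {S,T2}  orig:{S}
  cell(4,4) c: {T1}  orig:{}
  cell(5,5) a: {S,T2}  orig:{S}
  cell(6,6) a: {S,T2}  orig:{S}
  cell(0,1) cb: ∅
  cell(1,2) bc: ∅
  cell(2,3) ca: ∅
  cell(3,4) ac: ∅
  cell(4,5) ca: ∅
  cell(5,6) aa: {X4}  orig:{}
  cell(0,2) cbc: ∅
  cell(1,3) bca: ∅
  cell(2,4) cac: ∅
  cell(3,5) aca: ∅
  cell(4,6) caa: {S}
  cell(0,3) cbca: ∅
  cell(1,4) bcac: ∅
  cell(2,5) caca: ∅
  cell(3,6) acaa: {X4}  orig:{}
  cell(0,4) cbcac: ∅
  cell(1,5) bcaca: ∅
  cell(2,6) cacaa: {S}
  cell(0,5) cbcaca: ∅
  cell(1,6) bcacaa: ∅
  cell(0,6) cbcacaa: ∅

S ∉ T[0,6] ⇒ NO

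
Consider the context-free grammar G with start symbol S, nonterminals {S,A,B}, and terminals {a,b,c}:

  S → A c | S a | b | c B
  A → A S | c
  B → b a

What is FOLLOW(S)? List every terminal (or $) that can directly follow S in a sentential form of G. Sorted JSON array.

Compute FIRST by fixpoint:
iter 1:
  A via A→c: +{c}
  B via B→b a: +{b}
  S via S→A c: +{c}
  S via S→b: +{b}
  S: {b,c}  A: {c}  B: {b}
iter 2: (stable)
  S: {b,c}  A: {c}  B: {b}

Compute FOLLOW by fixpoint:
FOLLOW(S) := {$}
round 1:
  A→A S: FOLLOW(A) ⊇ FIRST(S) = {b,c}; new: +{b,c}
  A→A S: FOLLOW(S) ⊇ FOLLOW(A) ⊇ {b,c}; new: +{b,c}
  S→S a: FOLLOW(S) ⊇ FIRST(a) = {a}; new: +{a}
  S→c B: FOLLOW(B) ⊇ FOLLOW(S) ⊇ {$,a,b,c}; new: +{$,a,b,c}
  FOLLOW(S)={$,a,b,c}  FOLLOW(A)={b,c}  FOLLOW(B)={$,a,b,c}
round 2: — fixpoint
  FOLLOW(S)={$,a,b,c}  FOLLOW(A)={b,c}  FOLLOW(B)={$,a,b,c}

FOLLOW(S) = ["$", "a", "b", "c"]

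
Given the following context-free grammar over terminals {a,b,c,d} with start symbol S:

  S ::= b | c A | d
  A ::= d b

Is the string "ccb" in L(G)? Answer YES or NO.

CNF form of G:
  S -> T2 A | b | d
  A -> T0 T1
  T0 -> d
  T1 -> b
  T2 -> c

Fill CYK table bottom-up:
  [0..0]={T2}  "c"  orig:{}
  [1..1]={T2}  "c"  orig:{}
  [2..2]={S,T1}  "b"  orig:{S}
  [0..1]=∅  "cc"
  [1..2]=∅  "cb"
  [0..2]=∅  "ccb"

S ∉ T[0,2] ⇒ NO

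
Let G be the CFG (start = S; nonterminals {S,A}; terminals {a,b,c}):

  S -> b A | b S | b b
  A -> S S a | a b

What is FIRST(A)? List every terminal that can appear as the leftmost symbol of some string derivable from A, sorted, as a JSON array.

Compute FIRST by fixpoint:
round 1:
  A via A→a b: +{a}
  S via S→b A: +{b}
  FIRST[S]={b}  FIRST[A]={a}
round 2:
  A via A→S S a: +{b}
  FIRST[S]={b}  FIRST[A]={a,b}
round 3: — fixpoint
  FIRST[S]={b}  FIRST[A]={a,b}

FIRST(A) = ["a", "b"]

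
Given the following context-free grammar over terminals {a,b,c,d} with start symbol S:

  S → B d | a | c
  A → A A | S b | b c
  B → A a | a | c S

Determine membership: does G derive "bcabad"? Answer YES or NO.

CNF form of G:
  S -> B T3 | a | c
  A -> A A | S T0 | T0 T1
  B -> A T2 | T1 S | a
  T0 -> b
  T1 -> c
  T2 -> a
  T3 -> d

CYK fill:
  [0..0]={T0}  "b"  orig:{}
  [1..1]={S,T1}  "c"  orig:{S}
  [2..2]={B,S,T2}  "a"  orig:{B,S}
  [3..3]={T0}  "b"  orig:{}
  [4..4]={B,S,T2}  "a"  orig:{B,S}
  [5..5]={T3}  "d"  orig:{}
  [0..1]={A}  "bc"
  [1..2]={B}  "ca"
  [2..3]={A}  "ab"
  [3..4]=∅  "ba"
  [4..5]={S}  "ad"
  [0..2]={B}  "bca"
  [1..3]=∅  "cab"
  [2..4]={B}  "aba"
  [3..5]=∅  "bad"
  [0..3]={A}  "bcab"
  [1..4]=∅  "caba"
  [2..5]={S}  "abad"
  [0..4]={B}  "bcaba"
  [1..5]={B}  "cabad"
  [0..5]={S}  "bcabad"

S ∈ T[0,5] ⇒ YES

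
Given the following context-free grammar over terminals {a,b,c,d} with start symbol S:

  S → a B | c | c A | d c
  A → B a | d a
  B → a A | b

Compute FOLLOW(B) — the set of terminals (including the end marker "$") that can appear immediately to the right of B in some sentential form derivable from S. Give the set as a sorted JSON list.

Compute FIRST by fixpoint:
iter 1:
  A via A→d a: +{d}
  B via B→a A: +{a}
  B via B→b: +{b}
  S via S→a B: +{a}
  S via S→c: +{c}
  S via S→d c: +{d}
  FIRST(S)={a,c,d}  FIRST(A)={d}  FIRST(B)={a,b}
iter 2:
  A via A→B a: +{a,b}
  FIRST(S)={a,c,d}  FIRST(A)={a,b,d}  FIRST(B)={a,b}
iter 3: done
  FIRST(S)={a,c,d}  FIRST(A)={a,b,d}  FIRST(B)={a,b}

FOLLOW sets:
initialize: $ ∈ FOLLOW(S)
[1]
  A→B a: FOLLOW(B) ⊇ FIRST(a) = {a}; new: +{a}
  B→a A: FOLLOW(A) ⊇ FOLLOW(B) ⊇ {a}; new: +{a}
  S→a B: FOLLOW(B) ⊇ FOLLOW(S) ⊇ {$}; new: +{$}
  S→c A: FOLLOW(A) ⊇ FOLLOW(S) ⊇ {$}; new: +{$}
  S: {$}  A: {$,a}  B: {$,a}
[2] — fixpoint
  S: {$}  A: {$,a}  B: {$,a}

FOLLOW(B) = ["$", "a"]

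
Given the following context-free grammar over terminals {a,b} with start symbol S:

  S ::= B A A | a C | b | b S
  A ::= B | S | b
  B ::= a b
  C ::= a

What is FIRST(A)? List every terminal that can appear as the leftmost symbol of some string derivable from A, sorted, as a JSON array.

FIRST sets, iterate to fixpoint:
iter 1:
  A via A→b: +{b}
  B via B→a b: +{a}
  C via C→a: +{a}
  S via S→B A A: +{a}
  S via S→b: +{b}
  FIRST(S)={a,b}  FIRST(A)={b}  FIRST(B)={a}  FIRST(C)={a}
iter 2:
  A via A→B: +{a}
  FIRST(S)={a,b}  FIRST(A)={a,b}  FIRST(B)={a}  FIRST(C)={a}
iter 3: — fixpoint
  FIRST(S)={a,b}  FIRST(A)={a,b}  FIRST(B)={a}  FIRST(C)={a}

FIRST(A) = ["a", "b"]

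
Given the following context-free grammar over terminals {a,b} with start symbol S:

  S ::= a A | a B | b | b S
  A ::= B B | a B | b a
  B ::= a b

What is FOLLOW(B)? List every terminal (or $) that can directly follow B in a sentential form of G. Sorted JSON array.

FIRST sets, iterate to fixpoint:
[1]
  A via A→a B: +{a}
  A via A→b a: +{b}
  B via B→a b: +{a}
  S via S→a A: +{a}
  S via S→b: +{b}
  FIRST(S)={a,b}  FIRST(A)={a,b}  FIRST(B)={a}
[2] (no change)
  FIRST(S)={a,b}  FIRST(A)={a,b}  FIRST(B)={a}

FOLLOW iteration:
FOLLOW(S) := {$}
iter 1:
  A→B B: FOLLOW(B) ⊇ FIRST(B) = {a}; new: +{a}
  S→a A: FOLLOW(A) ⊇ FOLLOW(S) ⊇ {$}; new: +{$}
  S→a B: FOLLOW(B) ⊇ FOLLOW(S) ⊇ {$}; new: +{$}
  S: {$}  A: {$}  B: {$,a}
iter 2: (stable)
  S: {$}  A: {$}  B: {$,a}

FOLLOW(B) = ["$", "a"]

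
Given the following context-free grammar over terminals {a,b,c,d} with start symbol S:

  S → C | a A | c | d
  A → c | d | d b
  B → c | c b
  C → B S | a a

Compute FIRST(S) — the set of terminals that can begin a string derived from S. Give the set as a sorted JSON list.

Compute FIRST by fixpoint:
iter 1:
  A via A→c: +{c}
  A via A→d: +{d}
  B via B→c: +{c}
  C via C→B S: +{c}
  C via C→a a: +{a}
  S via S→C: +{a,c}
  S via S→d: +{d}
  FIRST[S]={a,c,d}  FIRST[A]={c,d}  FIRST[B]={c}  FIRST[C]={a,c}
iter 2: done
  FIRST[S]={a,c,d}  FIRST[A]={c,d}  FIRST[B]={c}  FIRST[C]={a,c}

FIRST(S) = ["a", "c", "d"]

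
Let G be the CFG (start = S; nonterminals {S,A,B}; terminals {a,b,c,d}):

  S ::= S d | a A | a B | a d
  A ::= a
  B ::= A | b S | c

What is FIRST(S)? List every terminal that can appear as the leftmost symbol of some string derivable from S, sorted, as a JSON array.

FIRST sets, iterate to fixpoint:
[1]
  A via A→a: +{a}
  B via B→A: +{a}
  B via B→b S: +{b}
  B via B→c: +{c}
  S via S→a A: +{a}
  FIRST[S]={a}  FIRST[A]={a}  FIRST[B]={a,b,c}
[2] (no change)
  FIRST[S]={a}  FIRST[A]={a}  FIRST[B]={a,b,c}

FIRST(S) = ["a"]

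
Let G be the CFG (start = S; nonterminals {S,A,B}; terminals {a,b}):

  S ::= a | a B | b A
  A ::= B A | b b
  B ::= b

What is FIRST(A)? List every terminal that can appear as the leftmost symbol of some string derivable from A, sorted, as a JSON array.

FIRST sets, iterate to fixpoint:
round 1:
  A via A→b b: +{b}
  B via B→b: +{b}
  S via S→a: +{a}
  S via S→b A: +{b}
  FIRST(S)={a,b}  FIRST(A)={b}  FIRST(B)={b}
round 2: (no change)
  FIRST(S)={a,b}  FIRST(A)={b}  FIRST(B)={b}

FIRST(A) = ["b"]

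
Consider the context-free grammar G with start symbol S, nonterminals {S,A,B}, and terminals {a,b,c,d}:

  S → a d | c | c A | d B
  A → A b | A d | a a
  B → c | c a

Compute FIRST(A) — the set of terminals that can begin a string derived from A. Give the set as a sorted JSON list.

Compute FIRST by fixpoint:
round 1:
  A via A→a a: +{a}
  B via B→c: +{c}
  S via S→a d: +{a}
  S via S→c: +{c}
  S via S→d B: +{d}
  FIRST(S)={a,c,d}  FIRST(A)={a}  FIRST(B)={c}
round 2: (stable)
  FIRST(S)={a,c,d}  FIRST(A)={a}  FIRST(B)={c}

FIRST(A) = ["a"]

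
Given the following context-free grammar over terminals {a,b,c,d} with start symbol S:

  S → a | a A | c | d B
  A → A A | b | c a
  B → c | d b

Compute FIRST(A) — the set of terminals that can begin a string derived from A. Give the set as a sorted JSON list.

FIRST sets, iterate to fixpoint:
[1]
  A via A→b: +{b}
  A via A→c a: +{c}
  B via B→c: +{c}
  B via B→d b: +{d}
  S via S→a: +{a}
  S via S→c: +{c}
  S via S→d B: +{d}
  FIRST(S)={a,c,d}  FIRST(A)={b,c}  FIRST(B)={c,d}
[2] done
  FIRST(S)={a,c,d}  FIRST(A)={b,c}  FIRST(B)={c,d}

FIRST(A) = ["b", "c"]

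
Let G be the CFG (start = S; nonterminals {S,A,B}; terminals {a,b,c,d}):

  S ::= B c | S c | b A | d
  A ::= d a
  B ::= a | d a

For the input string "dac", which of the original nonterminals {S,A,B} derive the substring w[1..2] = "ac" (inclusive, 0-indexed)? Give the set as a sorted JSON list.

CNF form of G:
  S -> B T2 | S T2 | T3 A | d
  A -> T0 T1
  B -> T0 T1 | a
  T0 -> d
  T1 -> a
  T2 -> c
  T3 -> b

CYK fill — only the sub-triangle for w[1..2]:
  [1..1]={B,T1}  "a"  orig:{B}
  [2..2]={T2}  "c"  orig:{}
  [1..2]={S}  "ac"

Original NTs in T[1,2] deriving "ac": ["S"]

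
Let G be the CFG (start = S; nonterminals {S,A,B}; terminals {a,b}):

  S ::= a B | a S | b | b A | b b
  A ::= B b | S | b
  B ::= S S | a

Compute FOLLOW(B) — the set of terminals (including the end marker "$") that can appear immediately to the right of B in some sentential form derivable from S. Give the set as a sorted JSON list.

FIRST iteration:
pass 1:
  A via A→b: +{b}
  B via B→a: +{a}
  S via S→a B: +{a}
  S via S→b: +{b}
  FIRST(S)={a,b}  FIRST(A)={b}  FIRST(B)={a}
pass 2:
  A via A→B b: +{a}
  B via B→S S: +{b}
  FIRST(S)={a,b}  FIRST(A)={a,b}  FIRST(B)={a,b}
pass 3: (stable)
  FIRST(S)={a,b}  FIRST(A)={a,b}  FIRST(B)={a,b}

FOLLOW iteration:
FOLLOW(S) := {$}
pass 1:
  A→B b: FOLLOW(B) ⊇ FIRST(b) = {b}; new: +{b}
  B→S S: FOLLOW(S) ⊇ FIRST(S) = {a,b}; new: +{a,b}
  S→a B: FOLLOW(B) ⊇ FOLLOW(S) ⊇ {$,a,b}; new: +{$,a}
  S→b A: FOLLOW(A) ⊇ FOLLOW(S) ⊇ {$,a,b}; new: +{$,a,b}
  S: {$,a,b}  A: {$,a,b}  B: {$,a,b}
pass 2: done
  S: {$,a,b}  A: {$,a,b}  B: {$,a,b}

FOLLOW(B) = ["$", "a", "b"]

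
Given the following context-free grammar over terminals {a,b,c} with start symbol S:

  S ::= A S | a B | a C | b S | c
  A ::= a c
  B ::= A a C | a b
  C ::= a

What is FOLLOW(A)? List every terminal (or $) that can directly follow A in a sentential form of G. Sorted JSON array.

FIRST iteration:
[1]
  A via A→a c: +{a}
  B via B→A a C: +{a}
  C via C→a: +{a}
  S via S→A S: +{a}
  S via S→b S: +{b}
  S via S→c: +{c}
  FIRST[S]={a,b,c}  FIRST[A]={a}  FIRST[B]={a}  FIRST[C]={a}
[2] (no change)
  FIRST[S]={a,b,c}  FIRST[A]={a}  FIRST[B]={a}  FIRST[C]={a}

FOLLOW iteration:
FOLLOW(S) := {$}
iter 1:
  B→A a C: FOLLOW(A) ⊇ FIRST(a) = {a}; new: +{a}
  S→A S: FOLLOW(A) ⊇ FIRST(S) = {a,b,c}; new: +{b,c}
  S→a B: FOLLOW(B) ⊇ FOLLOW(S) ⊇ {$}; new: +{$}
  S→a C: FOLLOW(C) ⊇ FOLLOW(S) ⊇ {$}; new: +{$}
  FOLLOW[S]={$}  FOLLOW[A]={a,b,c}  FOLLOW[B]={$}  FOLLOW[C]={$}
iter 2: (stable)
  FOLLOW[S]={$}  FOLLOW[A]={a,b,c}  FOLLOW[B]={$}  FOLLOW[C]={$}

FOLLOW(A) = ["a", "b", "c"]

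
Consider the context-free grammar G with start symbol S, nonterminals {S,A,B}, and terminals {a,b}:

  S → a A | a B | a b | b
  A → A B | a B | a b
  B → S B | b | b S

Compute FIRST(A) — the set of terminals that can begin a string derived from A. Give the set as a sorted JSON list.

FIRST iteration:
pass 1:
  A via A→a B: +{a}
  B via B→b: +{b}
  S via S→a A: +{a}
  S via S→b: +{b}
  FIRST[S]={a,b}  FIRST[A]={a}  FIRST[B]={b}
pass 2:
  B via B→S B: +{a}
  FIRST[S]={a,b}  FIRST[A]={a}  FIRST[B]={a,b}
pass 3: (no change)
  FIRST[S]={a,b}  FIRST[A]={a}  FIRST[B]={a,b}

FIRST(A) = ["a"]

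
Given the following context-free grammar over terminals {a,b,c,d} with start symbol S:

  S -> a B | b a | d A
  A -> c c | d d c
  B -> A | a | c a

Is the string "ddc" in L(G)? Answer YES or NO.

Convert to CNF:
  S -> T1 A | T2 B | T3 T2
  A -> T0 T0 | T1 X4
  B -> T0 T0 | T0 T2 | T1 X5 | a
  T0 -> c
  T1 -> d
  T2 -> a
  T3 -> b
  X4 -> T1 T0
  X5 -> T1 T0

CYK table (by increasing span):
  T[0,0] 'd' = {T1}  orig:{}
  T[1,1] 'd' = {T1}  orig:{}
  T[2,2] 'c' = {T0}  orig:{}
  T[0,1] 'dd' = ∅
  T[1,2] 'dc' = {X4,X5}  orig:{}
  T[0,2] 'ddc' = {A,B}

S ∉ T[0,2] ⇒ NO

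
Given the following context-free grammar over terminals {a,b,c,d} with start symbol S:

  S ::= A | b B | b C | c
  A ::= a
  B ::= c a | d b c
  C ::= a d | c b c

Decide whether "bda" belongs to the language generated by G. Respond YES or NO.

Convert to CNF:
  S -> T3 B | T3 C | a | c
  A -> a
  B -> T0 T1 | T2 X4
  C -> T0 X5 | T1 T2
  T0 -> c
  T1 -> a
  T2 -> d
  T3 -> b
  X4 -> T3 T0
  X5 -> T3 T0

CYK table (by increasing span):
  cell(0,0) b: {T3}  orig:{}
  cell(1,1) d: {T2}  orig:{}
  cell(2,2) a: {A,S,T1}  orig:{A,S}
  cell(0,1) bd: ∅
  cell(1,2) da: ∅
  cell(0,2) bda: ∅

S ∉ T[0,2] ⇒ NO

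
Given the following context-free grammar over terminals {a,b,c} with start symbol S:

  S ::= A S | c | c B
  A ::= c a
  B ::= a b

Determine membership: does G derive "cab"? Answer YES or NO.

Convert to CNF:
  S -> A S | T0 B | c
  A -> T0 T1
  B -> T1 T2
  T0 -> c
  T1 -> a
  T2 -> b

CYK table (by increasing span):
  [0..0]={S,T0}  "c"  orig:{S}
  [1..1]={T1}  "a"  orig:{}
  [2..2]={T2}  "b"  orig:{}
  [0..1]={A}  "ca"
  [1..2]={B}  "ab"
  [0..2]={S}  "cab"

S ∈ T[0,2] ⇒ YES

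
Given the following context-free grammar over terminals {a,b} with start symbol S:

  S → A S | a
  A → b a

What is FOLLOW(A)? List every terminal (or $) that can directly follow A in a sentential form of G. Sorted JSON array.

Compute FIRST by fixpoint:
pass 1:
  A via A→b a: +{b}
  S via S→A S: +{b}
  S via S→a: +{a}
  FIRST[S]={a,b}  FIRST[A]={b}
pass 2: — fixpoint
  FIRST[S]={a,b}  FIRST[A]={b}

Compute FOLLOW by fixpoint:
initialize: $ ∈ FOLLOW(S)
round 1:
  S→A S: FOLLOW(A) ⊇ FIRST(S) = {a,b}; new: +{a,b}
  FOLLOW(S)={$}  FOLLOW(A)={a,b}
round 2: — fixpoint
  FOLLOW(S)={$}  FOLLOW(A)={a,b}

FOLLOW(A) = ["a", "b"]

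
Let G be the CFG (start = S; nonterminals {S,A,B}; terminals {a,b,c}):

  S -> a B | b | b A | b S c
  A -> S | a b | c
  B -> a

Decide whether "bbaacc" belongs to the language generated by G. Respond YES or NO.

Convert to CNF:
  S -> T0 B | T1 A | T1 X4 | b
  A -> T0 B | T0 T1 | T1 A | T1 X3 | b | c
  B -> a
  T0 -> a
  T1 -> b
  T2 -> c
  X3 -> S T2
  X4 -> S T2

CYK table (by increasing span):
  cell(0,0) b: {A,S,T1}  orig:{A,S}
  cell(1,1) b: {A,S,T1}  orig:{A,S}
  cell(2,2) a: {B,T0}  orig:{B}
  cell(3,3) a: {B,T0}  orig:{B}
  cell(4,4) c: {A,T2}  orig:{A}
  cell(5,5) c: {A,T2}  orig:{A}
  cell(0,1) bb: {A,S}
  cell(1,2) ba: ∅
  cell(2,3) aa: {A,S}
  cell(3,4) ac: ∅
  cell(4,5) cc: ∅
  cell(0,2) bba: ∅
  cell(1,3) baa: {A,S}
  cell(2,4) aac: {X3,X4}  orig:{}
  cell(3,5) acc: ∅
  cell(0,3) bbaa: {A,S}
  cell(1,4) baac: {A,S,X3,X4}  orig:{A,S}
  cell(2,5) aacc: ∅
  cell(0,4) bbaac: {A,S,X3,X4}  orig:{A,S}
  cell(1,5) baacc: {X3,X4}  orig:{}
  cell(0,5) bbaacc: {A,S,X3,X4}  orig:{A,S}

S ∈ T[0,5] ⇒ YES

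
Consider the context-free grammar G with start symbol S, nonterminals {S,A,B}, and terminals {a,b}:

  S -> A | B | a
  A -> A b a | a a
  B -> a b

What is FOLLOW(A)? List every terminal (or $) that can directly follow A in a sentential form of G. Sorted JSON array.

Compute FIRST by fixpoint:
iter 1:
  A via A→a a: +{a}
  B via B→a b: +{a}
  S via S→A: +{a}
  FIRST[S]={a}  FIRST[A]={a}  FIRST[B]={a}
iter 2: done
  FIRST[S]={a}  FIRST[A]={a}  FIRST[B]={a}

FOLLOW iteration:
FOLLOW(S) := {$}
round 1:
  A→A b a: FOLLOW(A) ⊇ FIRST(b) = {b}; new: +{b}
  S→A: FOLLOW(A) ⊇ FOLLOW(S) ⊇ {$}; new: +{$}
  S→B: FOLLOW(B) ⊇ FOLLOW(S) ⊇ {$}; new: +{$}
  FOLLOW(S)={$}  FOLLOW(A)={$,b}  FOLLOW(B)={$}
round 2: — fixpoint
  FOLLOW(S)={$}  FOLLOW(A)={$,b}  FOLLOW(B)={$}

FOLLOW(A) = ["$", "b"]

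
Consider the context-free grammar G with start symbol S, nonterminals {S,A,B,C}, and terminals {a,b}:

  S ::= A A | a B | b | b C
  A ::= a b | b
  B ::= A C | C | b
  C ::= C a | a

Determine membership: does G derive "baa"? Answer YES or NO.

Convert to CNF:
  S -> A A | T0 B | T1 C | b
  A -> T0 T1 | b
  B -> A C | C T0 | a | b
  C -> C T0 | a
  T0 -> a
  T1 -> b

CYK fill:
  [0..0]={A,B,S,T1}  "b"  orig:{A,B,S}
  [1..1]={B,C,T0}  "a"  orig:{B,C}
  [2..2]={B,C,T0}  "a"  orig:{B,C}
  [0..1]={B,S}  "ba"
  [1..2]={B,C,S}  "aa"
  [0..2]={B,S}  "baa"

S ∈ T[0,2] ⇒ YES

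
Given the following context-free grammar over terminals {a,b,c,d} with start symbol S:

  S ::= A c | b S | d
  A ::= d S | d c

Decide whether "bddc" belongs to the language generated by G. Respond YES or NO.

CNF form of G:
  S -> A T1 | T2 S | d
  A -> T0 S | T0 T1
  T0 -> d
  T1 -> c
  T2 -> b

CYK fill:
  [0..0]={T2}  "b"  orig:{}
  [1..1]={S,T0}  "d"  orig:{S}
  [2..2]={S,T0}  "d"  orig:{S}
  [3..3]={T1}  "c"  orig:{}
  [0..1]={S}  "bd"
  [1..2]={A}  "dd"
  [2..3]={A}  "dc"
  [0..2]=∅  "bdd"
  [1..3]={S}  "ddc"
  [0..3]={S}  "bddc"

S ∈ T[0,3] ⇒ YES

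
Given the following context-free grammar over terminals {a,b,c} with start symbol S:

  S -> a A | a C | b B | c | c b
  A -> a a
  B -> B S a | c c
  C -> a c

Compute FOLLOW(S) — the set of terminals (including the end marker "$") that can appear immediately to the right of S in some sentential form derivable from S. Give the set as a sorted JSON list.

FIRST sets, iterate to fixpoint:
pass 1:
  A via A→a a: +{a}
  B via B→c c: +{c}
  C via C→a c: +{a}
  S via S→a A: +{a}
  S via S→b B: +{b}
  S via S→c: +{c}
  FIRST(S)={a,b,c}  FIRST(A)={a}  FIRST(B)={c}  FIRST(C)={a}
pass 2: (no change)
  FIRST(S)={a,b,c}  FIRST(A)={a}  FIRST(B)={c}  FIRST(C)={a}

Compute FOLLOW by fixpoint:
seed FOLLOW(S) with $
iter 1:
  B→B S a: FOLLOW(B) ⊇ FIRST(S) = {a,b,c}; new: +{a,b,c}
  B→B S a: FOLLOW(S) ⊇ FIRST(a) = {a}; new: +{a}
  S→a A: FOLLOW(A) ⊇ FOLLOW(S) ⊇ {$,a}; new: +{$,a}
  S→a C: FOLLOW(C) ⊇ FOLLOW(S) ⊇ {$,a}; new: +{$,a}
  S→b B: FOLLOW(B) ⊇ FOLLOW(S) ⊇ {$,a}; new: +{$}
  FOLLOW(S)={$,a}  FOLLOW(A)={$,a}  FOLLOW(B)={$,a,b,c}  FOLLOW(C)={$,a}
iter 2: done
  FOLLOW(S)={$,a}  FOLLOW(A)={$,a}  FOLLOW(B)={$,a,b,c}  FOLLOW(C)={$,a}

FOLLOW(S) = ["$", "a"]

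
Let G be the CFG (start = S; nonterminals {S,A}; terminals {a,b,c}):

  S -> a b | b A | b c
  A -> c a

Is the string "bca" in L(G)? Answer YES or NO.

Convert to CNF:
  S -> T1 T2 | T2 A | T2 T0
  A -> T0 T1
  T0 -> c
  T1 -> a
  T2 -> b

CYK fill:
  [0..0]={T2}  "b"  orig:{}
  [1..1]={T0}  "c"  orig:{}
  [2..2]={T1}  "a"  orig:{}
  [0..1]={S}  "bc"
  [1..2]={A}  "ca"
  [0..2]={S}  "bca"

S ∈ T[0,2] ⇒ YES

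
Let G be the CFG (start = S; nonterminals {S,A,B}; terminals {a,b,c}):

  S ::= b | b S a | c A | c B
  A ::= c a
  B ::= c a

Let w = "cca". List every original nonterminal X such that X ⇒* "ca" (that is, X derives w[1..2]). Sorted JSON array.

CNF form of G:
  S -> T0 A | T0 B | T2 X3 | b
  A -> T0 T1
  B -> T0 T1
  T0 -> c
  T1 -> a
  T2 -> b
  X3 -> S T1

Fill CYK table bottom-up, restricted to cells inside w[1..2]:
  [1..1]={T0}  "c"  orig:{}
  [2..2]={T1}  "a"  orig:{}
  [1..2]={A,B}  "ca"

Original NTs in T[1,2] deriving "ca": ["A", "B"]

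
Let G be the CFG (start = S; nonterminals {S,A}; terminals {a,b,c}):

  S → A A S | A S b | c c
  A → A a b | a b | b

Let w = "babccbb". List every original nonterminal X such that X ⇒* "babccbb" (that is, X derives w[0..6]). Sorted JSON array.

CNF form of G:
  S -> A X4 | A X5 | T2 T2
  A -> A X3 | T0 T1 | b
  T0 -> a
  T1 -> b
  T2 -> c
  X3 -> T0 T1
  X4 -> A S
  X5 -> S T1

CYK fill — only the sub-triangle for w[0..6]:
  cell(0,0) b: {A,T1}  orig:{A}
  cell(1,1) a: {T0}  orig:{}
  cell(2,2) b: {A,T1}  orig:{A}
  cell(3,3) c: {T2}  orig:{}
  cell(4,4) c: {T2}  orig:{}
  cell(5,5) b: {A,T1}  orig:{A}
  cell(6,6) b: {A,T1}  orig:{A}
  cell(0,1) ba: ∅
  cell(1,2) ab: {A,X3}  orig:{A}
  cell(2,3) bc: ∅
  cell(3,4) cc: {S}
  cell(4,5) cb: ∅
  cell(5,6) bb: ∅
  cell(0,2) bab: {A}
  cell(1,3) abc: ∅
  cell(2,4) bcc: {X4}  orig:{}
  cell(3,5) ccb: {X5}  orig:{}
  cell(4,6) cbb: ∅
  cell(0,3) babc: ∅
  cell(1,4) abcc: {X4}  orig:{}
  cell(2,5) bccb: {S}
  cell(3,6) ccbb: ∅
  cell(0,4) babcc: {S,X4}  orig:{S}
  cell(1,5) abccb: {S}
  cell(2,6) bccbb: {X5}  orig:{}
  cell(0,5) babccb: {S,X4,X5}  orig:{S}
  cell(1,6) abccbb: {X5}  orig:{}
  cell(0,6) babccbb: {S,X5}  orig:{S}

Original NTs in T[0,6] deriving "babccbb": ["S"]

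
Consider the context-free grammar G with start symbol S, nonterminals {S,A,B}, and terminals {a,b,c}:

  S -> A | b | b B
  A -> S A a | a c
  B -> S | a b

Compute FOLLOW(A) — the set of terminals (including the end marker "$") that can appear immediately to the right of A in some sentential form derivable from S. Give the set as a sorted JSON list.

FIRST sets, iterate to fixpoint:
round 1:
  A via A→a c: +{a}
  B via B→a b: +{a}
  S via S→A: +{a}
  S via S→b: +{b}
  FIRST[S]={a,b}  FIRST[A]={a}  FIRST[B]={a}
round 2:
  A via A→S A a: +{b}
  B via B→S: +{b}
  FIRST[S]={a,b}  FIRST[A]={a,b}  FIRST[B]={a,b}
round 3: (stable)
  FIRST[S]={a,b}  FIRST[A]={a,b}  FIRST[B]={a,b}

Compute FOLLOW by fixpoint:
seed FOLLOW(S) with $
pass 1:
  A→S A a: FOLLOW(S) ⊇ FIRST(A) = {a,b}; new: +{a,b}
  A→S A a: FOLLOW(A) ⊇ FIRST(a) = {a}; new: +{a}
  S→A: FOLLOW(A) ⊇ FOLLOW(S) ⊇ {$,a,b}; new: +{$,b}
  S→b B: FOLLOW(B) ⊇ FOLLOW(S) ⊇ {$,a,b}; new: +{$,a,b}
  FOLLOW[S]={$,a,b}  FOLLOW[A]={$,a,b}  FOLLOW[B]={$,a,b}
pass 2: done
  FOLLOW[S]={$,a,b}  FOLLOW[A]={$,a,b}  FOLLOW[B]={$,a,b}

FOLLOW(A) = ["$", "a", "b"]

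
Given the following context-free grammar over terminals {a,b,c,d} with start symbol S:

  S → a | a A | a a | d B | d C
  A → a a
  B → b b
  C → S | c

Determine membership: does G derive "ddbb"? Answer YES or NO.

CNF form of G:
  S -> T0 A | T0 T0 | T2 B | T2 C | a
  A -> T0 T0
  B -> T1 T1
  C -> T0 A | T0 T0 | T2 B | T2 C | a | c
  T0 -> a
  T1 -> b
  T2 -> d

Fill CYK table bottom-up:
  cell(0,0) d: {T2}  orig:{}
  cell(1,1) d: {T2}  orig:{}
  cell(2,2) b: {T1}  orig:{}
  cell(3,3) b: {T1}  orig:{}
  cell(0,1) dd: ∅
  cell(1,2) db: ∅
  cell(2,3) bb: {B}
  cell(0,2) ddb: ∅
  cell(1,3) dbb: {C,S}
  cell(0,3) ddbb: {C,S}

S ∈ T[0,3] ⇒ YES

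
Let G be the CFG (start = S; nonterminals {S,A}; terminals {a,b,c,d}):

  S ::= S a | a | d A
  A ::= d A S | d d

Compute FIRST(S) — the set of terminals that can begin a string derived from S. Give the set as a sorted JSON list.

FIRST iteration:
[1]
  A via A→d A S: +{d}
  S via S→a: +{a}
  S via S→d A: +{d}
  FIRST[S]={a,d}  FIRST[A]={d}
[2] (no change)
  FIRST[S]={a,d}  FIRST[A]={d}

FIRST(S) = ["a", "d"]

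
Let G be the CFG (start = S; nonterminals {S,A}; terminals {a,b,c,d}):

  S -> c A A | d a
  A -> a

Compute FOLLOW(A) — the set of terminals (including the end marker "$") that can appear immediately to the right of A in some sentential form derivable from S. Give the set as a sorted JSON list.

FIRST iteration:
[1]
  A via A→a: +{a}
  S via S→c A A: +{c}
  S via S→d a: +{d}
  FIRST[S]={c,d}  FIRST[A]={a}
[2] done
  FIRST[S]={c,d}  FIRST[A]={a}

FOLLOW sets:
FOLLOW(S) := {$}
pass 1:
  S→c A A: FOLLOW(A) ⊇ FIRST(A) = {a}; new: +{a}
  S→c A A: FOLLOW(A) ⊇ FOLLOW(S) ⊇ {$}; new: +{$}
  FOLLOW(S)={$}  FOLLOW(A)={$,a}
pass 2: (stable)
  FOLLOW(S)={$}  FOLLOW(A)={$,a}

FOLLOW(A) = ["$", "a"]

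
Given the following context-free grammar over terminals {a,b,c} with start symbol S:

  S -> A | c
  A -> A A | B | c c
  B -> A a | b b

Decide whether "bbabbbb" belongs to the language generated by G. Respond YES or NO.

CNF form of G:
  S -> A A | A T0 | T1 T1 | T2 T2 | c
  A -> A A | A T0 | T1 T1 | T2 T2
  B -> A T0 | T1 T1
  T0 -> a
  T1 -> b
  T2 -> c

CYK table (by increasing span):
  T[0,0] 'b' = {T1}  orig:{}
  T[1,1] 'b' = {T1}  orig:{}
  T[2,2] 'a' = {T0}  orig:{}
  T[3,3] 'b' = {T1}  orig:{}
  T[4,4] 'b' = {T1}  orig:{}
  T[5,5] 'b' = {T1}  orig:{}
  T[6,6] 'b' = {T1}  orig:{}
  T[0,1] 'bb' = {A,B,S}
  T[1,2] 'ba' = ∅
  T[2,3] 'ab' = ∅
  T[3,4] 'bb' = {A,B,S}
  T[4,5] 'bb' = {A,B,S}
  T[5,6] 'bb' = {A,B,S}
  T[0,2] 'bba' = {A,B,S}
  T[1,3] 'bab' = ∅
  T[2,4] 'abb' = ∅
  T[3,5] 'bbb' = ∅
  T[4,6] 'bbb' = ∅
  T[0,3] 'bbab' = ∅
  T[1,4] 'babb' = ∅
  T[2,5] 'abbb' = ∅
  T[3,6] 'bbbb' = {A,S}
  T[0,4] 'bbabb' = {A,S}
  T[1,5] 'babbb' = ∅
  T[2,6] 'abbbb' = ∅
  T[0,5] 'bbabbb' = ∅
  T[1,6] 'babbbb' = ∅
  T[0,6] 'bbabbbb' = {A,S}

S ∈ T[0,6] ⇒ YES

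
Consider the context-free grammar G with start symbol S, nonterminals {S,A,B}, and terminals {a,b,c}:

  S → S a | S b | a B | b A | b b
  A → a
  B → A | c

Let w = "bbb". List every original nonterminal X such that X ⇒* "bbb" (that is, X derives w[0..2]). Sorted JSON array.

Convert to CNF:
  S -> S T0 | S T1 | T0 B | T1 A | T1 T1
  A -> a
  B -> a | c
  T0 -> a
  T1 -> b

CYK fill — only the sub-triangle for w[0..2]:
  [0..0]={T1}  "b"  orig:{}
  [1..1]={T1}  "b"  orig:{}
  [2..2]={T1}  "b"  orig:{}
  [0..1]={S}  "bb"
  [1..2]={S}  "bb"
  [0..2]={S}  "bbb"

Original NTs in T[0,2] deriving "bbb": ["S"]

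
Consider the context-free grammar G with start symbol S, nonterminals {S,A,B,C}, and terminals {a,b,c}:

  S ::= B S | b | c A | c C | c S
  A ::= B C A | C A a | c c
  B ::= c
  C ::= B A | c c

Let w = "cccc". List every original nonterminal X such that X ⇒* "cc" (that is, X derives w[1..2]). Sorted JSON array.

CNF form of G:
  S -> B S | T1 A | T1 C | T1 S | b
  A -> B X2 | C X3 | T1 T1
  B -> c
  C -> B A | T1 T1
  T0 -> a
  T1 -> c
  X2 -> C A
  X3 -> A T0

Fill CYK table bottom-up — only the sub-triangle for w[1..2]:
  cell(1,1) c: {B,T1}  orig:{B}
  cell(2,2) c: {B,T1}  orig:{B}
  cell(1,2) cc: {A,C}

Original NTs in T[1,2] deriving "cc": ["A", "C"]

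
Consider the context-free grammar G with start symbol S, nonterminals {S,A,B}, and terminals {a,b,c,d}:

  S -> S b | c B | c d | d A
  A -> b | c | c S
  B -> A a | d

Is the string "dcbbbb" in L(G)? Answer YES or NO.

CNF form of G:
  S -> S T2 | T0 B | T0 T3 | T3 A
  A -> T0 S | b | c
  B -> A T1 | d
  T0 -> c
  T1 -> a
  T2 -> b
  T3 -> d

CYK fill:
  T[0,0] 'd' = {B,T3}  orig:{B}
  T[1,1] 'c' = {A,T0}  orig:{A}
  T[2,2] 'b' = {A,T2}  orig:{A}
  T[3,3] 'b' = {A,T2}  orig:{A}
  T[4,4] 'b' = {A,T2}  orig:{A}
  T[5,5] 'b' = {A,T2}  orig:{A}
  T[0,1] 'dc' = {S}
  T[1,2] 'cb' = ∅
  T[2,3] 'bb' = ∅
  T[3,4] 'bb' = ∅
  T[4,5] 'bb' = ∅
  T[0,2] 'dcb' = {S}
  T[1,3] 'cbb' = ∅
  T[2,4] 'bbb' = ∅
  T[3,5] 'bbb' = ∅
  T[0,3] 'dcbb' = {S}
  T[1,4] 'cbbb' = ∅
  T[2,5] 'bbbb' = ∅
  T[0,4] 'dcbbb' = {S}
  T[1,5] 'cbbbb' = ∅
  T[0,5] 'dcbbbb' = {S}

S ∈ T[0,5] ⇒ YES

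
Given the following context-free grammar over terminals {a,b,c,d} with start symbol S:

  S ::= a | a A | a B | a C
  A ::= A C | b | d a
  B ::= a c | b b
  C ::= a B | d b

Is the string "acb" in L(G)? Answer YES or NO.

CNF form of G:
  S -> T1 A | T1 B | T1 C | a
  A -> A C | T0 T1 | b
  B -> T1 T2 | T3 T3
  C -> T0 T3 | T1 B
  T0 -> d
  T1 -> a
  T2 -> c
  T3 -> b

CYK table (by increasing span):
  [0..0]={S,T1}  "a"  orig:{S}
  [1..1]={T2}  "c"  orig:{}
  [2..2]={A,T3}  "b"  orig:{A}
  [0..1]={B}  "ac"
  [1..2]=∅  "cb"
  [0..2]=∅  "acb"

S ∉ T[0,2] ⇒ NO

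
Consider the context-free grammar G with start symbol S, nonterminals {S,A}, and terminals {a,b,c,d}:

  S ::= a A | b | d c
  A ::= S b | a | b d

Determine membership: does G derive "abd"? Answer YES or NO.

Convert to CNF:
  S -> T1 T3 | T2 A | b
  A -> S T0 | T0 T1 | a
  T0 -> b
  T1 -> d
  T2 -> a
  T3 -> c

Fill CYK table bottom-up:
  cell(0,0) a: {A,T2}  orig:{A}
  cell(1,1) b: {S,T0}  orig:{S}
  cell(2,2) d: {T1}  orig:{}
  cell(0,1) ab: ∅
  cell(1,2) bd: {A}
  cell(0,2) abd: {S}

S ∈ T[0,2] ⇒ YES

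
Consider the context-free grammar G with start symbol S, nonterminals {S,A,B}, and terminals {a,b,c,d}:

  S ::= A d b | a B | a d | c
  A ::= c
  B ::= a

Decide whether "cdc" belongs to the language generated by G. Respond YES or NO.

CNF form of G:
  S -> A X3 | T2 B | T2 T0 | c
  A -> c
  B -> a
  T0 -> d
  T1 -> b
  T2 -> a
  X3 -> T0 T1

Fill CYK table bottom-up:
  T[0,0] 'c' = {A,S}
  T[1,1] 'd' = {T0}  orig:{}
  T[2,2] 'c' = {A,S}
  T[0,1] 'cd' = ∅
  T[1,2] 'dc' = ∅
  T[0,2] 'cdc' = ∅

S ∉ T[0,2] ⇒ NO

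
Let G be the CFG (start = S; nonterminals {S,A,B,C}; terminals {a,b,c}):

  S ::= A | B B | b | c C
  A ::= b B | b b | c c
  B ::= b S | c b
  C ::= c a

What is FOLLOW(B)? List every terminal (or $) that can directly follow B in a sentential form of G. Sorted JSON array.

FIRST iteration:
iter 1:
  A via A→b B: +{b}
  A via A→c c: +{c}
  B via B→b S: +{b}
  B via B→c b: +{c}
  C via C→c a: +{c}
  S via S→A: +{b,c}
  FIRST[S]={b,c}  FIRST[A]={b,c}  FIRST[B]={b,c}  FIRST[C]={c}
iter 2: done
  FIRST[S]={b,c}  FIRST[A]={b,c}  FIRST[B]={b,c}  FIRST[C]={c}

FOLLOW iteration:
seed FOLLOW(S) with $
iter 1:
  S→A: FOLLOW(A) ⊇ FOLLOW(S) ⊇ {$}; new: +{$}
  S→B B: FOLLOW(B) ⊇ FIRST(B) = {b,c}; new: +{b,c}
  S→B B: FOLLOW(B) ⊇ FOLLOW(S) ⊇ {$}; new: +{$}
  S→c C: FOLLOW(C) ⊇ FOLLOW(S) ⊇ {$}; new: +{$}
  FOLLOW(S)={$}  FOLLOW(A)={$}  FOLLOW(B)={$,b,c}  FOLLOW(C)={$}
iter 2:
  B→b S: FOLLOW(S) ⊇ FOLLOW(B) ⊇ {$,b,c}; new: +{b,c}
  S→A: FOLLOW(A) ⊇ FOLLOW(S) ⊇ {$,b,c}; new: +{b,c}
  S→c C: FOLLOW(C) ⊇ FOLLOW(S) ⊇ {$,b,c}; new: +{b,c}
  FOLLOW(S)={$,b,c}  FOLLOW(A)={$,b,c}  FOLLOW(B)={$,b,c}  FOLLOW(C)={$,b,c}
iter 3: (stable)
  FOLLOW(S)={$,b,c}  FOLLOW(A)={$,b,c}  FOLLOW(B)={$,b,c}  FOLLOW(C)={$,b,c}

FOLLOW(B) = ["$", "b", "c"]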